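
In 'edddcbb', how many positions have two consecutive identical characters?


Looking for consecutive identical characters in 'edddcbb':
  pos 0-1: 'e' vs 'd' -> different
  pos 1-2: 'd' vs 'd' -> MATCH ('dd')
  pos 2-3: 'd' vs 'd' -> MATCH ('dd')
  pos 3-4: 'd' vs 'c' -> different
  pos 4-5: 'c' vs 'b' -> different
  pos 5-6: 'b' vs 'b' -> MATCH ('bb')
Consecutive identical pairs: ['dd', 'dd', 'bb']
Count: 3

3


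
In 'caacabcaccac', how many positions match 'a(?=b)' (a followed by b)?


Lookahead 'a(?=b)' matches 'a' only when followed by 'b'.
String: 'caacabcaccac'
Checking each position where char is 'a':
  pos 1: 'a' -> no (next='a')
  pos 2: 'a' -> no (next='c')
  pos 4: 'a' -> MATCH (next='b')
  pos 7: 'a' -> no (next='c')
  pos 10: 'a' -> no (next='c')
Matching positions: [4]
Count: 1

1


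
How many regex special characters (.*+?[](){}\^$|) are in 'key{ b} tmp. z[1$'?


Regex special characters are: . * + ? [ ] ( ) { } \ ^ $ |
Scanning 'key{ b} tmp. z[1$':
  pos 3: '{' -> SPECIAL
  pos 6: '}' -> SPECIAL
  pos 11: '.' -> SPECIAL
  pos 14: '[' -> SPECIAL
  pos 16: '$' -> SPECIAL
Special chars found: ['{', '}', '.', '[', '$']
Total: 5

5


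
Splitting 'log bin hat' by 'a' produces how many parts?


Splitting by 'a' breaks the string at each occurrence of the separator.
Text: 'log bin hat'
Parts after split:
  Part 1: 'log bin h'
  Part 2: 't'
Total parts: 2

2


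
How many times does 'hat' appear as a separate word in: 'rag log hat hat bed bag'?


Scanning each word for exact match 'hat':
  Word 1: 'rag' -> no
  Word 2: 'log' -> no
  Word 3: 'hat' -> MATCH
  Word 4: 'hat' -> MATCH
  Word 5: 'bed' -> no
  Word 6: 'bag' -> no
Total matches: 2

2


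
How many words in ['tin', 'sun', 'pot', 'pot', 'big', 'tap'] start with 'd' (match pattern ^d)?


Pattern ^d anchors to start of word. Check which words begin with 'd':
  'tin' -> no
  'sun' -> no
  'pot' -> no
  'pot' -> no
  'big' -> no
  'tap' -> no
Matching words: []
Count: 0

0


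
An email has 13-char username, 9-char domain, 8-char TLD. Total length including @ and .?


An email address has format: username@domain.tld
Username length: 13
'@' character: 1
Domain length: 9
'.' character: 1
TLD length: 8
Total = 13 + 1 + 9 + 1 + 8 = 32

32


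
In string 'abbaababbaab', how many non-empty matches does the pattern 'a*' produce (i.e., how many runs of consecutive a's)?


Pattern 'a*' matches zero or more a's. We want non-empty runs of consecutive a's.
String: 'abbaababbaab'
Walking through the string to find runs of a's:
  Run 1: positions 0-0 -> 'a'
  Run 2: positions 3-4 -> 'aa'
  Run 3: positions 6-6 -> 'a'
  Run 4: positions 9-10 -> 'aa'
Non-empty runs found: ['a', 'aa', 'a', 'aa']
Count: 4

4


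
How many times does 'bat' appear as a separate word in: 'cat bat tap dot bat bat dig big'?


Scanning each word for exact match 'bat':
  Word 1: 'cat' -> no
  Word 2: 'bat' -> MATCH
  Word 3: 'tap' -> no
  Word 4: 'dot' -> no
  Word 5: 'bat' -> MATCH
  Word 6: 'bat' -> MATCH
  Word 7: 'dig' -> no
  Word 8: 'big' -> no
Total matches: 3

3


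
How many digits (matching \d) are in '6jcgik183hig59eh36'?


\d matches any digit 0-9.
Scanning '6jcgik183hig59eh36':
  pos 0: '6' -> DIGIT
  pos 6: '1' -> DIGIT
  pos 7: '8' -> DIGIT
  pos 8: '3' -> DIGIT
  pos 12: '5' -> DIGIT
  pos 13: '9' -> DIGIT
  pos 16: '3' -> DIGIT
  pos 17: '6' -> DIGIT
Digits found: ['6', '1', '8', '3', '5', '9', '3', '6']
Total: 8

8


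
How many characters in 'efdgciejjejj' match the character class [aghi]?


Character class [aghi] matches any of: {a, g, h, i}
Scanning string 'efdgciejjejj' character by character:
  pos 0: 'e' -> no
  pos 1: 'f' -> no
  pos 2: 'd' -> no
  pos 3: 'g' -> MATCH
  pos 4: 'c' -> no
  pos 5: 'i' -> MATCH
  pos 6: 'e' -> no
  pos 7: 'j' -> no
  pos 8: 'j' -> no
  pos 9: 'e' -> no
  pos 10: 'j' -> no
  pos 11: 'j' -> no
Total matches: 2

2


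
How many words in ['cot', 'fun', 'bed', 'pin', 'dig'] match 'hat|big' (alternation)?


Alternation 'hat|big' matches either 'hat' or 'big'.
Checking each word:
  'cot' -> no
  'fun' -> no
  'bed' -> no
  'pin' -> no
  'dig' -> no
Matches: []
Count: 0

0


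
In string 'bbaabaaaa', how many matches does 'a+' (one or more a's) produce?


Pattern 'a+' matches one or more consecutive a's.
String: 'bbaabaaaa'
Scanning for runs of a:
  Match 1: 'aa' (length 2)
  Match 2: 'aaaa' (length 4)
Total matches: 2

2


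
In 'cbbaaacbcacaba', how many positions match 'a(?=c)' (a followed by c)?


Lookahead 'a(?=c)' matches 'a' only when followed by 'c'.
String: 'cbbaaacbcacaba'
Checking each position where char is 'a':
  pos 3: 'a' -> no (next='a')
  pos 4: 'a' -> no (next='a')
  pos 5: 'a' -> MATCH (next='c')
  pos 9: 'a' -> MATCH (next='c')
  pos 11: 'a' -> no (next='b')
Matching positions: [5, 9]
Count: 2

2


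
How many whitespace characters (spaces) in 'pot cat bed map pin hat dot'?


\s matches whitespace characters (spaces, tabs, etc.).
Text: 'pot cat bed map pin hat dot'
This text has 7 words separated by spaces.
Number of spaces = number of words - 1 = 7 - 1 = 6

6


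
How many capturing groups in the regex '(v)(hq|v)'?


To count capturing groups, count each '(' that starts a group.
Pattern: '(v)(hq|v)'
Walking through the pattern:
  Position 0: '(' -> group #1
  Position 3: '(' -> group #2
Total capturing groups: 2

2


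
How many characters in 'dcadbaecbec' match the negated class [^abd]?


Negated class [^abd] matches any char NOT in {a, b, d}
Scanning 'dcadbaecbec':
  pos 0: 'd' -> no (excluded)
  pos 1: 'c' -> MATCH
  pos 2: 'a' -> no (excluded)
  pos 3: 'd' -> no (excluded)
  pos 4: 'b' -> no (excluded)
  pos 5: 'a' -> no (excluded)
  pos 6: 'e' -> MATCH
  pos 7: 'c' -> MATCH
  pos 8: 'b' -> no (excluded)
  pos 9: 'e' -> MATCH
  pos 10: 'c' -> MATCH
Total matches: 5

5


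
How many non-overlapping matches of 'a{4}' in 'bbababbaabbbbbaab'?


Pattern 'a{4}' matches exactly 4 consecutive a's (greedy, non-overlapping).
String: 'bbababbaabbbbbaab'
Scanning for runs of a's:
  Run at pos 2: 'a' (length 1) -> 0 match(es)
  Run at pos 4: 'a' (length 1) -> 0 match(es)
  Run at pos 7: 'aa' (length 2) -> 0 match(es)
  Run at pos 14: 'aa' (length 2) -> 0 match(es)
Matches found: []
Total: 0

0


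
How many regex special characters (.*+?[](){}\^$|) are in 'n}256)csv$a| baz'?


Regex special characters are: . * + ? [ ] ( ) { } \ ^ $ |
Scanning 'n}256)csv$a| baz':
  pos 1: '}' -> SPECIAL
  pos 5: ')' -> SPECIAL
  pos 9: '$' -> SPECIAL
  pos 11: '|' -> SPECIAL
Special chars found: ['}', ')', '$', '|']
Total: 4

4


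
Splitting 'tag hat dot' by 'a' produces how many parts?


Splitting by 'a' breaks the string at each occurrence of the separator.
Text: 'tag hat dot'
Parts after split:
  Part 1: 't'
  Part 2: 'g h'
  Part 3: 't dot'
Total parts: 3

3


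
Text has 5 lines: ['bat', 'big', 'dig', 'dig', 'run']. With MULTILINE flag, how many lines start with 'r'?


With MULTILINE flag, ^ matches the start of each line.
Lines: ['bat', 'big', 'dig', 'dig', 'run']
Checking which lines start with 'r':
  Line 1: 'bat' -> no
  Line 2: 'big' -> no
  Line 3: 'dig' -> no
  Line 4: 'dig' -> no
  Line 5: 'run' -> MATCH
Matching lines: ['run']
Count: 1

1


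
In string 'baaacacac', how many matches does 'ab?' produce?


Pattern 'ab?' matches 'a' optionally followed by 'b'.
String: 'baaacacac'
Scanning left to right for 'a' then checking next char:
  Match 1: 'a' (a not followed by b)
  Match 2: 'a' (a not followed by b)
  Match 3: 'a' (a not followed by b)
  Match 4: 'a' (a not followed by b)
  Match 5: 'a' (a not followed by b)
Total matches: 5

5


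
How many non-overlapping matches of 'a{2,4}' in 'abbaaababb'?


Pattern 'a{2,4}' matches between 2 and 4 consecutive a's (greedy).
String: 'abbaaababb'
Finding runs of a's and applying greedy matching:
  Run at pos 0: 'a' (length 1)
  Run at pos 3: 'aaa' (length 3)
  Run at pos 7: 'a' (length 1)
Matches: ['aaa']
Count: 1

1


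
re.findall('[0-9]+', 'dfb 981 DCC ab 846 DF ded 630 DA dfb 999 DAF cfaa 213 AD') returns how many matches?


Pattern '[0-9]+' finds one or more digits.
Text: 'dfb 981 DCC ab 846 DF ded 630 DA dfb 999 DAF cfaa 213 AD'
Scanning for matches:
  Match 1: '981'
  Match 2: '846'
  Match 3: '630'
  Match 4: '999'
  Match 5: '213'
Total matches: 5

5


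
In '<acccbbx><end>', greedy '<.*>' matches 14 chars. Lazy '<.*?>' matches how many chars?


Greedy '<.*>' tries to match as MUCH as possible.
Lazy '<.*?>' tries to match as LITTLE as possible.

String: '<acccbbx><end>'
Greedy '<.*>' starts at first '<' and extends to the LAST '>': '<acccbbx><end>' (14 chars)
Lazy '<.*?>' starts at first '<' and stops at the FIRST '>': '<acccbbx>' (9 chars)

9


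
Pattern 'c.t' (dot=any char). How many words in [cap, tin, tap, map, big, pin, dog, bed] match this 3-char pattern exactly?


Pattern 'c.t' means: starts with 'c', any single char, ends with 't'.
Checking each word (must be exactly 3 chars):
  'cap' (len=3): no
  'tin' (len=3): no
  'tap' (len=3): no
  'map' (len=3): no
  'big' (len=3): no
  'pin' (len=3): no
  'dog' (len=3): no
  'bed' (len=3): no
Matching words: []
Total: 0

0


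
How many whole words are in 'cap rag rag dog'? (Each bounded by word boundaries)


Word boundaries (\b) mark the start/end of each word.
Text: 'cap rag rag dog'
Splitting by whitespace:
  Word 1: 'cap'
  Word 2: 'rag'
  Word 3: 'rag'
  Word 4: 'dog'
Total whole words: 4

4


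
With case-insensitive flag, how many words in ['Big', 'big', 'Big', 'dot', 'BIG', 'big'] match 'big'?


Case-insensitive matching: compare each word's lowercase form to 'big'.
  'Big' -> lower='big' -> MATCH
  'big' -> lower='big' -> MATCH
  'Big' -> lower='big' -> MATCH
  'dot' -> lower='dot' -> no
  'BIG' -> lower='big' -> MATCH
  'big' -> lower='big' -> MATCH
Matches: ['Big', 'big', 'Big', 'BIG', 'big']
Count: 5

5


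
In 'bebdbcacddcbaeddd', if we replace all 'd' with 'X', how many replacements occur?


re.sub('d', 'X', text) replaces every occurrence of 'd' with 'X'.
Text: 'bebdbcacddcbaeddd'
Scanning for 'd':
  pos 3: 'd' -> replacement #1
  pos 8: 'd' -> replacement #2
  pos 9: 'd' -> replacement #3
  pos 14: 'd' -> replacement #4
  pos 15: 'd' -> replacement #5
  pos 16: 'd' -> replacement #6
Total replacements: 6

6


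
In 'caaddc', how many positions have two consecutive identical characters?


Looking for consecutive identical characters in 'caaddc':
  pos 0-1: 'c' vs 'a' -> different
  pos 1-2: 'a' vs 'a' -> MATCH ('aa')
  pos 2-3: 'a' vs 'd' -> different
  pos 3-4: 'd' vs 'd' -> MATCH ('dd')
  pos 4-5: 'd' vs 'c' -> different
Consecutive identical pairs: ['aa', 'dd']
Count: 2

2


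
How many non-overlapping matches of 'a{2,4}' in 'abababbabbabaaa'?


Pattern 'a{2,4}' matches between 2 and 4 consecutive a's (greedy).
String: 'abababbabbabaaa'
Finding runs of a's and applying greedy matching:
  Run at pos 0: 'a' (length 1)
  Run at pos 2: 'a' (length 1)
  Run at pos 4: 'a' (length 1)
  Run at pos 7: 'a' (length 1)
  Run at pos 10: 'a' (length 1)
  Run at pos 12: 'aaa' (length 3)
Matches: ['aaa']
Count: 1

1


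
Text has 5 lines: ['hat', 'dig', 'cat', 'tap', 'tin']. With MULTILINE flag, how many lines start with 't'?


With MULTILINE flag, ^ matches the start of each line.
Lines: ['hat', 'dig', 'cat', 'tap', 'tin']
Checking which lines start with 't':
  Line 1: 'hat' -> no
  Line 2: 'dig' -> no
  Line 3: 'cat' -> no
  Line 4: 'tap' -> MATCH
  Line 5: 'tin' -> MATCH
Matching lines: ['tap', 'tin']
Count: 2

2


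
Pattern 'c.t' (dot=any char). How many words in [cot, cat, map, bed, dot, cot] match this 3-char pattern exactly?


Pattern 'c.t' means: starts with 'c', any single char, ends with 't'.
Checking each word (must be exactly 3 chars):
  'cot' (len=3): MATCH
  'cat' (len=3): MATCH
  'map' (len=3): no
  'bed' (len=3): no
  'dot' (len=3): no
  'cot' (len=3): MATCH
Matching words: ['cot', 'cat', 'cot']
Total: 3

3


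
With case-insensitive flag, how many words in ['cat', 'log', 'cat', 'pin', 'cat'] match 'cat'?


Case-insensitive matching: compare each word's lowercase form to 'cat'.
  'cat' -> lower='cat' -> MATCH
  'log' -> lower='log' -> no
  'cat' -> lower='cat' -> MATCH
  'pin' -> lower='pin' -> no
  'cat' -> lower='cat' -> MATCH
Matches: ['cat', 'cat', 'cat']
Count: 3

3


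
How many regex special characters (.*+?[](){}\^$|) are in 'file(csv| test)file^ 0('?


Regex special characters are: . * + ? [ ] ( ) { } \ ^ $ |
Scanning 'file(csv| test)file^ 0(':
  pos 4: '(' -> SPECIAL
  pos 8: '|' -> SPECIAL
  pos 14: ')' -> SPECIAL
  pos 19: '^' -> SPECIAL
  pos 22: '(' -> SPECIAL
Special chars found: ['(', '|', ')', '^', '(']
Total: 5

5


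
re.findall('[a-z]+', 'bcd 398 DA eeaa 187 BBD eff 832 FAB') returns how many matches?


Pattern '[a-z]+' finds one or more lowercase letters.
Text: 'bcd 398 DA eeaa 187 BBD eff 832 FAB'
Scanning for matches:
  Match 1: 'bcd'
  Match 2: 'eeaa'
  Match 3: 'eff'
Total matches: 3

3


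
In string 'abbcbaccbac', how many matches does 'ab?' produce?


Pattern 'ab?' matches 'a' optionally followed by 'b'.
String: 'abbcbaccbac'
Scanning left to right for 'a' then checking next char:
  Match 1: 'ab' (a followed by b)
  Match 2: 'a' (a not followed by b)
  Match 3: 'a' (a not followed by b)
Total matches: 3

3


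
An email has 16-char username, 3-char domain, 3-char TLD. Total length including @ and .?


An email address has format: username@domain.tld
Username length: 16
'@' character: 1
Domain length: 3
'.' character: 1
TLD length: 3
Total = 16 + 1 + 3 + 1 + 3 = 24

24


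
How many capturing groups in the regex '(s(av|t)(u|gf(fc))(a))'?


To count capturing groups, count each '(' that starts a group.
Pattern: '(s(av|t)(u|gf(fc))(a))'
Walking through the pattern:
  Position 0: '(' -> group #1
  Position 2: '(' -> group #2
  Position 8: '(' -> group #3
  Position 13: '(' -> group #4
  Position 18: '(' -> group #5
Total capturing groups: 5

5


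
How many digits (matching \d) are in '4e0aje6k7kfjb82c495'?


\d matches any digit 0-9.
Scanning '4e0aje6k7kfjb82c495':
  pos 0: '4' -> DIGIT
  pos 2: '0' -> DIGIT
  pos 6: '6' -> DIGIT
  pos 8: '7' -> DIGIT
  pos 13: '8' -> DIGIT
  pos 14: '2' -> DIGIT
  pos 16: '4' -> DIGIT
  pos 17: '9' -> DIGIT
  pos 18: '5' -> DIGIT
Digits found: ['4', '0', '6', '7', '8', '2', '4', '9', '5']
Total: 9

9


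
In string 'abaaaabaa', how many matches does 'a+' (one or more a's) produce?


Pattern 'a+' matches one or more consecutive a's.
String: 'abaaaabaa'
Scanning for runs of a:
  Match 1: 'a' (length 1)
  Match 2: 'aaaa' (length 4)
  Match 3: 'aa' (length 2)
Total matches: 3

3


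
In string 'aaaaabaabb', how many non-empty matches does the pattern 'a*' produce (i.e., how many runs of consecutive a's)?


Pattern 'a*' matches zero or more a's. We want non-empty runs of consecutive a's.
String: 'aaaaabaabb'
Walking through the string to find runs of a's:
  Run 1: positions 0-4 -> 'aaaaa'
  Run 2: positions 6-7 -> 'aa'
Non-empty runs found: ['aaaaa', 'aa']
Count: 2

2


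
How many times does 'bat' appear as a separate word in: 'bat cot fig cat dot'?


Scanning each word for exact match 'bat':
  Word 1: 'bat' -> MATCH
  Word 2: 'cot' -> no
  Word 3: 'fig' -> no
  Word 4: 'cat' -> no
  Word 5: 'dot' -> no
Total matches: 1

1


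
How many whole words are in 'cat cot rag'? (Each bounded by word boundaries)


Word boundaries (\b) mark the start/end of each word.
Text: 'cat cot rag'
Splitting by whitespace:
  Word 1: 'cat'
  Word 2: 'cot'
  Word 3: 'rag'
Total whole words: 3

3


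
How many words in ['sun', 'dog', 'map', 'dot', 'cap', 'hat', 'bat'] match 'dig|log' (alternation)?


Alternation 'dig|log' matches either 'dig' or 'log'.
Checking each word:
  'sun' -> no
  'dog' -> no
  'map' -> no
  'dot' -> no
  'cap' -> no
  'hat' -> no
  'bat' -> no
Matches: []
Count: 0

0


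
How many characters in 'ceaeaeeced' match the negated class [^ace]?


Negated class [^ace] matches any char NOT in {a, c, e}
Scanning 'ceaeaeeced':
  pos 0: 'c' -> no (excluded)
  pos 1: 'e' -> no (excluded)
  pos 2: 'a' -> no (excluded)
  pos 3: 'e' -> no (excluded)
  pos 4: 'a' -> no (excluded)
  pos 5: 'e' -> no (excluded)
  pos 6: 'e' -> no (excluded)
  pos 7: 'c' -> no (excluded)
  pos 8: 'e' -> no (excluded)
  pos 9: 'd' -> MATCH
Total matches: 1

1


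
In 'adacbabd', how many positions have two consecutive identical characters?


Looking for consecutive identical characters in 'adacbabd':
  pos 0-1: 'a' vs 'd' -> different
  pos 1-2: 'd' vs 'a' -> different
  pos 2-3: 'a' vs 'c' -> different
  pos 3-4: 'c' vs 'b' -> different
  pos 4-5: 'b' vs 'a' -> different
  pos 5-6: 'a' vs 'b' -> different
  pos 6-7: 'b' vs 'd' -> different
Consecutive identical pairs: []
Count: 0

0


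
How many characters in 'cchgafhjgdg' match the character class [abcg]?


Character class [abcg] matches any of: {a, b, c, g}
Scanning string 'cchgafhjgdg' character by character:
  pos 0: 'c' -> MATCH
  pos 1: 'c' -> MATCH
  pos 2: 'h' -> no
  pos 3: 'g' -> MATCH
  pos 4: 'a' -> MATCH
  pos 5: 'f' -> no
  pos 6: 'h' -> no
  pos 7: 'j' -> no
  pos 8: 'g' -> MATCH
  pos 9: 'd' -> no
  pos 10: 'g' -> MATCH
Total matches: 6

6


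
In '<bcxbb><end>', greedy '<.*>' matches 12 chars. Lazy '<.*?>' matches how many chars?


Greedy '<.*>' tries to match as MUCH as possible.
Lazy '<.*?>' tries to match as LITTLE as possible.

String: '<bcxbb><end>'
Greedy '<.*>' starts at first '<' and extends to the LAST '>': '<bcxbb><end>' (12 chars)
Lazy '<.*?>' starts at first '<' and stops at the FIRST '>': '<bcxbb>' (7 chars)

7


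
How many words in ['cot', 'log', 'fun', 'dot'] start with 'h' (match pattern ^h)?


Pattern ^h anchors to start of word. Check which words begin with 'h':
  'cot' -> no
  'log' -> no
  'fun' -> no
  'dot' -> no
Matching words: []
Count: 0

0


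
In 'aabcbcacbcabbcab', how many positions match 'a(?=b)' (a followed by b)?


Lookahead 'a(?=b)' matches 'a' only when followed by 'b'.
String: 'aabcbcacbcabbcab'
Checking each position where char is 'a':
  pos 0: 'a' -> no (next='a')
  pos 1: 'a' -> MATCH (next='b')
  pos 6: 'a' -> no (next='c')
  pos 10: 'a' -> MATCH (next='b')
  pos 14: 'a' -> MATCH (next='b')
Matching positions: [1, 10, 14]
Count: 3

3


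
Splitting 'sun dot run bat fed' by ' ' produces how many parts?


Splitting by ' ' breaks the string at each occurrence of the separator.
Text: 'sun dot run bat fed'
Parts after split:
  Part 1: 'sun'
  Part 2: 'dot'
  Part 3: 'run'
  Part 4: 'bat'
  Part 5: 'fed'
Total parts: 5

5


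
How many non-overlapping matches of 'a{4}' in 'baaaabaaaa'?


Pattern 'a{4}' matches exactly 4 consecutive a's (greedy, non-overlapping).
String: 'baaaabaaaa'
Scanning for runs of a's:
  Run at pos 1: 'aaaa' (length 4) -> 1 match(es)
  Run at pos 6: 'aaaa' (length 4) -> 1 match(es)
Matches found: ['aaaa', 'aaaa']
Total: 2

2


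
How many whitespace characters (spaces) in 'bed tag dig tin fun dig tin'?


\s matches whitespace characters (spaces, tabs, etc.).
Text: 'bed tag dig tin fun dig tin'
This text has 7 words separated by spaces.
Number of spaces = number of words - 1 = 7 - 1 = 6

6


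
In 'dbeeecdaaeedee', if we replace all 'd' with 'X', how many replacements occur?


re.sub('d', 'X', text) replaces every occurrence of 'd' with 'X'.
Text: 'dbeeecdaaeedee'
Scanning for 'd':
  pos 0: 'd' -> replacement #1
  pos 6: 'd' -> replacement #2
  pos 11: 'd' -> replacement #3
Total replacements: 3

3


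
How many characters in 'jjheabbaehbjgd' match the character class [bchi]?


Character class [bchi] matches any of: {b, c, h, i}
Scanning string 'jjheabbaehbjgd' character by character:
  pos 0: 'j' -> no
  pos 1: 'j' -> no
  pos 2: 'h' -> MATCH
  pos 3: 'e' -> no
  pos 4: 'a' -> no
  pos 5: 'b' -> MATCH
  pos 6: 'b' -> MATCH
  pos 7: 'a' -> no
  pos 8: 'e' -> no
  pos 9: 'h' -> MATCH
  pos 10: 'b' -> MATCH
  pos 11: 'j' -> no
  pos 12: 'g' -> no
  pos 13: 'd' -> no
Total matches: 5

5


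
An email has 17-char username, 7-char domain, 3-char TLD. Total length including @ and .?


An email address has format: username@domain.tld
Username length: 17
'@' character: 1
Domain length: 7
'.' character: 1
TLD length: 3
Total = 17 + 1 + 7 + 1 + 3 = 29

29


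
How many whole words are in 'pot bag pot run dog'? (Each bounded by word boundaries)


Word boundaries (\b) mark the start/end of each word.
Text: 'pot bag pot run dog'
Splitting by whitespace:
  Word 1: 'pot'
  Word 2: 'bag'
  Word 3: 'pot'
  Word 4: 'run'
  Word 5: 'dog'
Total whole words: 5

5


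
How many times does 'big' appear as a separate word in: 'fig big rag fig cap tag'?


Scanning each word for exact match 'big':
  Word 1: 'fig' -> no
  Word 2: 'big' -> MATCH
  Word 3: 'rag' -> no
  Word 4: 'fig' -> no
  Word 5: 'cap' -> no
  Word 6: 'tag' -> no
Total matches: 1

1


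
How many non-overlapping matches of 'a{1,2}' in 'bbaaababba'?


Pattern 'a{1,2}' matches between 1 and 2 consecutive a's (greedy).
String: 'bbaaababba'
Finding runs of a's and applying greedy matching:
  Run at pos 2: 'aaa' (length 3)
  Run at pos 6: 'a' (length 1)
  Run at pos 9: 'a' (length 1)
Matches: ['aa', 'a', 'a', 'a']
Count: 4

4


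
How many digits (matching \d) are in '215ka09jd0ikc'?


\d matches any digit 0-9.
Scanning '215ka09jd0ikc':
  pos 0: '2' -> DIGIT
  pos 1: '1' -> DIGIT
  pos 2: '5' -> DIGIT
  pos 5: '0' -> DIGIT
  pos 6: '9' -> DIGIT
  pos 9: '0' -> DIGIT
Digits found: ['2', '1', '5', '0', '9', '0']
Total: 6

6


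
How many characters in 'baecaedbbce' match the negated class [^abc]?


Negated class [^abc] matches any char NOT in {a, b, c}
Scanning 'baecaedbbce':
  pos 0: 'b' -> no (excluded)
  pos 1: 'a' -> no (excluded)
  pos 2: 'e' -> MATCH
  pos 3: 'c' -> no (excluded)
  pos 4: 'a' -> no (excluded)
  pos 5: 'e' -> MATCH
  pos 6: 'd' -> MATCH
  pos 7: 'b' -> no (excluded)
  pos 8: 'b' -> no (excluded)
  pos 9: 'c' -> no (excluded)
  pos 10: 'e' -> MATCH
Total matches: 4

4


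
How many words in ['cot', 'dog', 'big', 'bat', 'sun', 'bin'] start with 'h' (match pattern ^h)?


Pattern ^h anchors to start of word. Check which words begin with 'h':
  'cot' -> no
  'dog' -> no
  'big' -> no
  'bat' -> no
  'sun' -> no
  'bin' -> no
Matching words: []
Count: 0

0


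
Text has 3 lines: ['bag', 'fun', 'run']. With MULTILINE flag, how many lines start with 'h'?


With MULTILINE flag, ^ matches the start of each line.
Lines: ['bag', 'fun', 'run']
Checking which lines start with 'h':
  Line 1: 'bag' -> no
  Line 2: 'fun' -> no
  Line 3: 'run' -> no
Matching lines: []
Count: 0

0


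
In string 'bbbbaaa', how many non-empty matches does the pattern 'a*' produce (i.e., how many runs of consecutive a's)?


Pattern 'a*' matches zero or more a's. We want non-empty runs of consecutive a's.
String: 'bbbbaaa'
Walking through the string to find runs of a's:
  Run 1: positions 4-6 -> 'aaa'
Non-empty runs found: ['aaa']
Count: 1

1


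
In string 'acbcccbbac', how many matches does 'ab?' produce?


Pattern 'ab?' matches 'a' optionally followed by 'b'.
String: 'acbcccbbac'
Scanning left to right for 'a' then checking next char:
  Match 1: 'a' (a not followed by b)
  Match 2: 'a' (a not followed by b)
Total matches: 2

2


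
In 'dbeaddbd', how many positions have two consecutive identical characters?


Looking for consecutive identical characters in 'dbeaddbd':
  pos 0-1: 'd' vs 'b' -> different
  pos 1-2: 'b' vs 'e' -> different
  pos 2-3: 'e' vs 'a' -> different
  pos 3-4: 'a' vs 'd' -> different
  pos 4-5: 'd' vs 'd' -> MATCH ('dd')
  pos 5-6: 'd' vs 'b' -> different
  pos 6-7: 'b' vs 'd' -> different
Consecutive identical pairs: ['dd']
Count: 1

1


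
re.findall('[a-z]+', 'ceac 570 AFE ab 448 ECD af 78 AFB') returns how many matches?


Pattern '[a-z]+' finds one or more lowercase letters.
Text: 'ceac 570 AFE ab 448 ECD af 78 AFB'
Scanning for matches:
  Match 1: 'ceac'
  Match 2: 'ab'
  Match 3: 'af'
Total matches: 3

3


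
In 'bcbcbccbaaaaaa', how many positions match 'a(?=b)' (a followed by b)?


Lookahead 'a(?=b)' matches 'a' only when followed by 'b'.
String: 'bcbcbccbaaaaaa'
Checking each position where char is 'a':
  pos 8: 'a' -> no (next='a')
  pos 9: 'a' -> no (next='a')
  pos 10: 'a' -> no (next='a')
  pos 11: 'a' -> no (next='a')
  pos 12: 'a' -> no (next='a')
Matching positions: []
Count: 0

0


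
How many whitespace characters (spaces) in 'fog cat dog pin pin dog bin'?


\s matches whitespace characters (spaces, tabs, etc.).
Text: 'fog cat dog pin pin dog bin'
This text has 7 words separated by spaces.
Number of spaces = number of words - 1 = 7 - 1 = 6

6


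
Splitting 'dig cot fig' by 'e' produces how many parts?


Splitting by 'e' breaks the string at each occurrence of the separator.
Text: 'dig cot fig'
Parts after split:
  Part 1: 'dig cot fig'
Total parts: 1

1


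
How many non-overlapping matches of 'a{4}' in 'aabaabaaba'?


Pattern 'a{4}' matches exactly 4 consecutive a's (greedy, non-overlapping).
String: 'aabaabaaba'
Scanning for runs of a's:
  Run at pos 0: 'aa' (length 2) -> 0 match(es)
  Run at pos 3: 'aa' (length 2) -> 0 match(es)
  Run at pos 6: 'aa' (length 2) -> 0 match(es)
  Run at pos 9: 'a' (length 1) -> 0 match(es)
Matches found: []
Total: 0

0


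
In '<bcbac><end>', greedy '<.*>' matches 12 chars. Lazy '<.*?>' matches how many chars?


Greedy '<.*>' tries to match as MUCH as possible.
Lazy '<.*?>' tries to match as LITTLE as possible.

String: '<bcbac><end>'
Greedy '<.*>' starts at first '<' and extends to the LAST '>': '<bcbac><end>' (12 chars)
Lazy '<.*?>' starts at first '<' and stops at the FIRST '>': '<bcbac>' (7 chars)

7


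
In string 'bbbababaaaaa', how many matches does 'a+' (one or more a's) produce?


Pattern 'a+' matches one or more consecutive a's.
String: 'bbbababaaaaa'
Scanning for runs of a:
  Match 1: 'a' (length 1)
  Match 2: 'a' (length 1)
  Match 3: 'aaaaa' (length 5)
Total matches: 3

3


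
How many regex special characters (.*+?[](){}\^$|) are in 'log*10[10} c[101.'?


Regex special characters are: . * + ? [ ] ( ) { } \ ^ $ |
Scanning 'log*10[10} c[101.':
  pos 3: '*' -> SPECIAL
  pos 6: '[' -> SPECIAL
  pos 9: '}' -> SPECIAL
  pos 12: '[' -> SPECIAL
  pos 16: '.' -> SPECIAL
Special chars found: ['*', '[', '}', '[', '.']
Total: 5

5


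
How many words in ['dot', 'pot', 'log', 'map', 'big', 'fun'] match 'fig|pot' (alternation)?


Alternation 'fig|pot' matches either 'fig' or 'pot'.
Checking each word:
  'dot' -> no
  'pot' -> MATCH
  'log' -> no
  'map' -> no
  'big' -> no
  'fun' -> no
Matches: ['pot']
Count: 1

1


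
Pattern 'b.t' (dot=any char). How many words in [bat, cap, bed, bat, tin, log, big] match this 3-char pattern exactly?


Pattern 'b.t' means: starts with 'b', any single char, ends with 't'.
Checking each word (must be exactly 3 chars):
  'bat' (len=3): MATCH
  'cap' (len=3): no
  'bed' (len=3): no
  'bat' (len=3): MATCH
  'tin' (len=3): no
  'log' (len=3): no
  'big' (len=3): no
Matching words: ['bat', 'bat']
Total: 2

2


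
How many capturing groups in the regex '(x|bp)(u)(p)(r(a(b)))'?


To count capturing groups, count each '(' that starts a group.
Pattern: '(x|bp)(u)(p)(r(a(b)))'
Walking through the pattern:
  Position 0: '(' -> group #1
  Position 6: '(' -> group #2
  Position 9: '(' -> group #3
  Position 12: '(' -> group #4
  Position 14: '(' -> group #5
  Position 16: '(' -> group #6
Total capturing groups: 6

6


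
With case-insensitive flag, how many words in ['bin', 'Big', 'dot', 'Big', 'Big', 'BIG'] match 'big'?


Case-insensitive matching: compare each word's lowercase form to 'big'.
  'bin' -> lower='bin' -> no
  'Big' -> lower='big' -> MATCH
  'dot' -> lower='dot' -> no
  'Big' -> lower='big' -> MATCH
  'Big' -> lower='big' -> MATCH
  'BIG' -> lower='big' -> MATCH
Matches: ['Big', 'Big', 'Big', 'BIG']
Count: 4

4


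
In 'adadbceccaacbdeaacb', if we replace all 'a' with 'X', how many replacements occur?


re.sub('a', 'X', text) replaces every occurrence of 'a' with 'X'.
Text: 'adadbceccaacbdeaacb'
Scanning for 'a':
  pos 0: 'a' -> replacement #1
  pos 2: 'a' -> replacement #2
  pos 9: 'a' -> replacement #3
  pos 10: 'a' -> replacement #4
  pos 15: 'a' -> replacement #5
  pos 16: 'a' -> replacement #6
Total replacements: 6

6


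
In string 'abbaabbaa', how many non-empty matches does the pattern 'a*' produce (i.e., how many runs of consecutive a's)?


Pattern 'a*' matches zero or more a's. We want non-empty runs of consecutive a's.
String: 'abbaabbaa'
Walking through the string to find runs of a's:
  Run 1: positions 0-0 -> 'a'
  Run 2: positions 3-4 -> 'aa'
  Run 3: positions 7-8 -> 'aa'
Non-empty runs found: ['a', 'aa', 'aa']
Count: 3

3


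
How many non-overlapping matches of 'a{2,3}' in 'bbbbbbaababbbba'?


Pattern 'a{2,3}' matches between 2 and 3 consecutive a's (greedy).
String: 'bbbbbbaababbbba'
Finding runs of a's and applying greedy matching:
  Run at pos 6: 'aa' (length 2)
  Run at pos 9: 'a' (length 1)
  Run at pos 14: 'a' (length 1)
Matches: ['aa']
Count: 1

1


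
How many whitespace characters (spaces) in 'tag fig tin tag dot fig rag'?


\s matches whitespace characters (spaces, tabs, etc.).
Text: 'tag fig tin tag dot fig rag'
This text has 7 words separated by spaces.
Number of spaces = number of words - 1 = 7 - 1 = 6

6


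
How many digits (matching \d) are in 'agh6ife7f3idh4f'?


\d matches any digit 0-9.
Scanning 'agh6ife7f3idh4f':
  pos 3: '6' -> DIGIT
  pos 7: '7' -> DIGIT
  pos 9: '3' -> DIGIT
  pos 13: '4' -> DIGIT
Digits found: ['6', '7', '3', '4']
Total: 4

4


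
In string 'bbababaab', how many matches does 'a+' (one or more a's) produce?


Pattern 'a+' matches one or more consecutive a's.
String: 'bbababaab'
Scanning for runs of a:
  Match 1: 'a' (length 1)
  Match 2: 'a' (length 1)
  Match 3: 'aa' (length 2)
Total matches: 3

3


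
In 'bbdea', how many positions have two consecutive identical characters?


Looking for consecutive identical characters in 'bbdea':
  pos 0-1: 'b' vs 'b' -> MATCH ('bb')
  pos 1-2: 'b' vs 'd' -> different
  pos 2-3: 'd' vs 'e' -> different
  pos 3-4: 'e' vs 'a' -> different
Consecutive identical pairs: ['bb']
Count: 1

1


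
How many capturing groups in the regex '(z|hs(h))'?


To count capturing groups, count each '(' that starts a group.
Pattern: '(z|hs(h))'
Walking through the pattern:
  Position 0: '(' -> group #1
  Position 5: '(' -> group #2
Total capturing groups: 2

2


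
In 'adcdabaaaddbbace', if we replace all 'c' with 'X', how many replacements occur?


re.sub('c', 'X', text) replaces every occurrence of 'c' with 'X'.
Text: 'adcdabaaaddbbace'
Scanning for 'c':
  pos 2: 'c' -> replacement #1
  pos 14: 'c' -> replacement #2
Total replacements: 2

2


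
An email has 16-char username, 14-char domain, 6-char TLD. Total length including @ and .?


An email address has format: username@domain.tld
Username length: 16
'@' character: 1
Domain length: 14
'.' character: 1
TLD length: 6
Total = 16 + 1 + 14 + 1 + 6 = 38

38


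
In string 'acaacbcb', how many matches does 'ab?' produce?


Pattern 'ab?' matches 'a' optionally followed by 'b'.
String: 'acaacbcb'
Scanning left to right for 'a' then checking next char:
  Match 1: 'a' (a not followed by b)
  Match 2: 'a' (a not followed by b)
  Match 3: 'a' (a not followed by b)
Total matches: 3

3


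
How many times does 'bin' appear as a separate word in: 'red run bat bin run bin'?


Scanning each word for exact match 'bin':
  Word 1: 'red' -> no
  Word 2: 'run' -> no
  Word 3: 'bat' -> no
  Word 4: 'bin' -> MATCH
  Word 5: 'run' -> no
  Word 6: 'bin' -> MATCH
Total matches: 2

2


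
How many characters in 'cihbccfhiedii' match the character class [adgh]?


Character class [adgh] matches any of: {a, d, g, h}
Scanning string 'cihbccfhiedii' character by character:
  pos 0: 'c' -> no
  pos 1: 'i' -> no
  pos 2: 'h' -> MATCH
  pos 3: 'b' -> no
  pos 4: 'c' -> no
  pos 5: 'c' -> no
  pos 6: 'f' -> no
  pos 7: 'h' -> MATCH
  pos 8: 'i' -> no
  pos 9: 'e' -> no
  pos 10: 'd' -> MATCH
  pos 11: 'i' -> no
  pos 12: 'i' -> no
Total matches: 3

3


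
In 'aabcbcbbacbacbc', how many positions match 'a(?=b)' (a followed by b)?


Lookahead 'a(?=b)' matches 'a' only when followed by 'b'.
String: 'aabcbcbbacbacbc'
Checking each position where char is 'a':
  pos 0: 'a' -> no (next='a')
  pos 1: 'a' -> MATCH (next='b')
  pos 8: 'a' -> no (next='c')
  pos 11: 'a' -> no (next='c')
Matching positions: [1]
Count: 1

1


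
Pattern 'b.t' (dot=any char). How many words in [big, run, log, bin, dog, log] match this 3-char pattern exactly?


Pattern 'b.t' means: starts with 'b', any single char, ends with 't'.
Checking each word (must be exactly 3 chars):
  'big' (len=3): no
  'run' (len=3): no
  'log' (len=3): no
  'bin' (len=3): no
  'dog' (len=3): no
  'log' (len=3): no
Matching words: []
Total: 0

0


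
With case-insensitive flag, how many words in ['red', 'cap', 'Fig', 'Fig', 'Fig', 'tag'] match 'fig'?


Case-insensitive matching: compare each word's lowercase form to 'fig'.
  'red' -> lower='red' -> no
  'cap' -> lower='cap' -> no
  'Fig' -> lower='fig' -> MATCH
  'Fig' -> lower='fig' -> MATCH
  'Fig' -> lower='fig' -> MATCH
  'tag' -> lower='tag' -> no
Matches: ['Fig', 'Fig', 'Fig']
Count: 3

3


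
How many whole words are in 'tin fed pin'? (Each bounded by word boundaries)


Word boundaries (\b) mark the start/end of each word.
Text: 'tin fed pin'
Splitting by whitespace:
  Word 1: 'tin'
  Word 2: 'fed'
  Word 3: 'pin'
Total whole words: 3

3


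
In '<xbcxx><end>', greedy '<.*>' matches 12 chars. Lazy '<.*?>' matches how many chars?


Greedy '<.*>' tries to match as MUCH as possible.
Lazy '<.*?>' tries to match as LITTLE as possible.

String: '<xbcxx><end>'
Greedy '<.*>' starts at first '<' and extends to the LAST '>': '<xbcxx><end>' (12 chars)
Lazy '<.*?>' starts at first '<' and stops at the FIRST '>': '<xbcxx>' (7 chars)

7


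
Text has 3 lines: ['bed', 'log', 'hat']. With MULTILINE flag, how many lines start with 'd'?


With MULTILINE flag, ^ matches the start of each line.
Lines: ['bed', 'log', 'hat']
Checking which lines start with 'd':
  Line 1: 'bed' -> no
  Line 2: 'log' -> no
  Line 3: 'hat' -> no
Matching lines: []
Count: 0

0


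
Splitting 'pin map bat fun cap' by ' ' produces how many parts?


Splitting by ' ' breaks the string at each occurrence of the separator.
Text: 'pin map bat fun cap'
Parts after split:
  Part 1: 'pin'
  Part 2: 'map'
  Part 3: 'bat'
  Part 4: 'fun'
  Part 5: 'cap'
Total parts: 5

5


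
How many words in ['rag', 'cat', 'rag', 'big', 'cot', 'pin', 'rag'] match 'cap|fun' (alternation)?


Alternation 'cap|fun' matches either 'cap' or 'fun'.
Checking each word:
  'rag' -> no
  'cat' -> no
  'rag' -> no
  'big' -> no
  'cot' -> no
  'pin' -> no
  'rag' -> no
Matches: []
Count: 0

0


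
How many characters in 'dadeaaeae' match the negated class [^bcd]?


Negated class [^bcd] matches any char NOT in {b, c, d}
Scanning 'dadeaaeae':
  pos 0: 'd' -> no (excluded)
  pos 1: 'a' -> MATCH
  pos 2: 'd' -> no (excluded)
  pos 3: 'e' -> MATCH
  pos 4: 'a' -> MATCH
  pos 5: 'a' -> MATCH
  pos 6: 'e' -> MATCH
  pos 7: 'a' -> MATCH
  pos 8: 'e' -> MATCH
Total matches: 7

7


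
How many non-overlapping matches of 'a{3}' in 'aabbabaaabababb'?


Pattern 'a{3}' matches exactly 3 consecutive a's (greedy, non-overlapping).
String: 'aabbabaaabababb'
Scanning for runs of a's:
  Run at pos 0: 'aa' (length 2) -> 0 match(es)
  Run at pos 4: 'a' (length 1) -> 0 match(es)
  Run at pos 6: 'aaa' (length 3) -> 1 match(es)
  Run at pos 10: 'a' (length 1) -> 0 match(es)
  Run at pos 12: 'a' (length 1) -> 0 match(es)
Matches found: ['aaa']
Total: 1

1


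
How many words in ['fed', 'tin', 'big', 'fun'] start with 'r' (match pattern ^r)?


Pattern ^r anchors to start of word. Check which words begin with 'r':
  'fed' -> no
  'tin' -> no
  'big' -> no
  'fun' -> no
Matching words: []
Count: 0

0


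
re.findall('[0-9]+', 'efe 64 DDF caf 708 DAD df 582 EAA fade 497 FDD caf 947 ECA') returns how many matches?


Pattern '[0-9]+' finds one or more digits.
Text: 'efe 64 DDF caf 708 DAD df 582 EAA fade 497 FDD caf 947 ECA'
Scanning for matches:
  Match 1: '64'
  Match 2: '708'
  Match 3: '582'
  Match 4: '497'
  Match 5: '947'
Total matches: 5

5


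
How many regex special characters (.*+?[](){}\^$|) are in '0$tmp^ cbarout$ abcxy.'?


Regex special characters are: . * + ? [ ] ( ) { } \ ^ $ |
Scanning '0$tmp^ cbarout$ abcxy.':
  pos 1: '$' -> SPECIAL
  pos 5: '^' -> SPECIAL
  pos 14: '$' -> SPECIAL
  pos 21: '.' -> SPECIAL
Special chars found: ['$', '^', '$', '.']
Total: 4

4


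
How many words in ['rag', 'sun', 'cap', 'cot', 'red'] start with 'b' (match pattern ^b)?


Pattern ^b anchors to start of word. Check which words begin with 'b':
  'rag' -> no
  'sun' -> no
  'cap' -> no
  'cot' -> no
  'red' -> no
Matching words: []
Count: 0

0


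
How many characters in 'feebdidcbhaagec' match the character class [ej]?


Character class [ej] matches any of: {e, j}
Scanning string 'feebdidcbhaagec' character by character:
  pos 0: 'f' -> no
  pos 1: 'e' -> MATCH
  pos 2: 'e' -> MATCH
  pos 3: 'b' -> no
  pos 4: 'd' -> no
  pos 5: 'i' -> no
  pos 6: 'd' -> no
  pos 7: 'c' -> no
  pos 8: 'b' -> no
  pos 9: 'h' -> no
  pos 10: 'a' -> no
  pos 11: 'a' -> no
  pos 12: 'g' -> no
  pos 13: 'e' -> MATCH
  pos 14: 'c' -> no
Total matches: 3

3


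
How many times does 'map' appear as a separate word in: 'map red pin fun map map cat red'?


Scanning each word for exact match 'map':
  Word 1: 'map' -> MATCH
  Word 2: 'red' -> no
  Word 3: 'pin' -> no
  Word 4: 'fun' -> no
  Word 5: 'map' -> MATCH
  Word 6: 'map' -> MATCH
  Word 7: 'cat' -> no
  Word 8: 'red' -> no
Total matches: 3

3


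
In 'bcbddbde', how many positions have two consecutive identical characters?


Looking for consecutive identical characters in 'bcbddbde':
  pos 0-1: 'b' vs 'c' -> different
  pos 1-2: 'c' vs 'b' -> different
  pos 2-3: 'b' vs 'd' -> different
  pos 3-4: 'd' vs 'd' -> MATCH ('dd')
  pos 4-5: 'd' vs 'b' -> different
  pos 5-6: 'b' vs 'd' -> different
  pos 6-7: 'd' vs 'e' -> different
Consecutive identical pairs: ['dd']
Count: 1

1


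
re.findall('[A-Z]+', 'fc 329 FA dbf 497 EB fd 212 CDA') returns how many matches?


Pattern '[A-Z]+' finds one or more uppercase letters.
Text: 'fc 329 FA dbf 497 EB fd 212 CDA'
Scanning for matches:
  Match 1: 'FA'
  Match 2: 'EB'
  Match 3: 'CDA'
Total matches: 3

3


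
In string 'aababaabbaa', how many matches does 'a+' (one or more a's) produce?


Pattern 'a+' matches one or more consecutive a's.
String: 'aababaabbaa'
Scanning for runs of a:
  Match 1: 'aa' (length 2)
  Match 2: 'a' (length 1)
  Match 3: 'aa' (length 2)
  Match 4: 'aa' (length 2)
Total matches: 4

4


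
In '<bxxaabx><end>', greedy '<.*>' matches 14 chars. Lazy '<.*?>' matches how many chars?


Greedy '<.*>' tries to match as MUCH as possible.
Lazy '<.*?>' tries to match as LITTLE as possible.

String: '<bxxaabx><end>'
Greedy '<.*>' starts at first '<' and extends to the LAST '>': '<bxxaabx><end>' (14 chars)
Lazy '<.*?>' starts at first '<' and stops at the FIRST '>': '<bxxaabx>' (9 chars)

9


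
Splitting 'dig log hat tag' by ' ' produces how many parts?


Splitting by ' ' breaks the string at each occurrence of the separator.
Text: 'dig log hat tag'
Parts after split:
  Part 1: 'dig'
  Part 2: 'log'
  Part 3: 'hat'
  Part 4: 'tag'
Total parts: 4

4


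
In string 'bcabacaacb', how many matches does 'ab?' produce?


Pattern 'ab?' matches 'a' optionally followed by 'b'.
String: 'bcabacaacb'
Scanning left to right for 'a' then checking next char:
  Match 1: 'ab' (a followed by b)
  Match 2: 'a' (a not followed by b)
  Match 3: 'a' (a not followed by b)
  Match 4: 'a' (a not followed by b)
Total matches: 4

4
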